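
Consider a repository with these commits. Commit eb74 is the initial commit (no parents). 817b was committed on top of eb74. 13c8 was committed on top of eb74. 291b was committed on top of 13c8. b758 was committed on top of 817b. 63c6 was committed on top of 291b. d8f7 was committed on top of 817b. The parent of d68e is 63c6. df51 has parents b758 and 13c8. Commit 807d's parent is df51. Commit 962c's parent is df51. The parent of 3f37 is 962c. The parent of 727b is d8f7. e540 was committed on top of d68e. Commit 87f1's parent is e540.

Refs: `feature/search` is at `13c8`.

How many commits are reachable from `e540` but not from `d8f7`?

Reachable from e540: {13c8, 291b, 63c6, d68e, e540, eb74}.
Reachable from d8f7: {817b, d8f7, eb74}.
In e540's history but not d8f7's: {13c8, 291b, 63c6, d68e, e540} — 5 commits.

5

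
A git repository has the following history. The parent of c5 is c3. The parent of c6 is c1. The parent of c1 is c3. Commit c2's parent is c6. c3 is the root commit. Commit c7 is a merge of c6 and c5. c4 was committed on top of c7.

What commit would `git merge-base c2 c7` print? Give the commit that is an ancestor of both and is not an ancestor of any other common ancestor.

c6

Ancestors of c2: {c1, c2, c3, c6}.
Ancestors of c7: {c1, c3, c5, c6, c7}.
Common ancestors: {c1, c3, c6}.
Among these, c6 is not an ancestor of any other common ancestor — it is the merge base.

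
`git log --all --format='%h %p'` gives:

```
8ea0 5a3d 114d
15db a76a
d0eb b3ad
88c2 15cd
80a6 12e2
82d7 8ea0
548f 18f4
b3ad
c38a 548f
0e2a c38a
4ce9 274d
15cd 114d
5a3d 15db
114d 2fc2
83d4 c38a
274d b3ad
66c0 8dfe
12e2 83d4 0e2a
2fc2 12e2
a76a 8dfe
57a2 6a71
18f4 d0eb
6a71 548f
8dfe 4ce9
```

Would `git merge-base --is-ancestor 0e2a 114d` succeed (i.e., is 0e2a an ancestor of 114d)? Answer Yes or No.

Yes

Ancestors of 114d (commits reachable by following parents): {0e2a, 114d, 12e2, 18f4, 2fc2, 548f, 83d4, b3ad, c38a, d0eb}.
0e2a is in that set, so it is an ancestor of 114d.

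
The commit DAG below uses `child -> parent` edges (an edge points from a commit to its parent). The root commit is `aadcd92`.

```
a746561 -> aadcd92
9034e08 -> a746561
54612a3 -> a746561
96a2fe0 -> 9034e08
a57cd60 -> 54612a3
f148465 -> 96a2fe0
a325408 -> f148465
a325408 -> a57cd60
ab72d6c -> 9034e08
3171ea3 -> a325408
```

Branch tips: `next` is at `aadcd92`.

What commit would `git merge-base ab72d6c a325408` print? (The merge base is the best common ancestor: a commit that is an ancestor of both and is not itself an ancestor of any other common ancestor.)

9034e08

Ancestors of ab72d6c: {9034e08, a746561, aadcd92, ab72d6c}.
Ancestors of a325408: {54612a3, 9034e08, 96a2fe0, a325408, a57cd60, a746561, aadcd92, f148465}.
Common ancestors: {9034e08, a746561, aadcd92}.
Among these, 9034e08 is not an ancestor of any other common ancestor — it is the merge base.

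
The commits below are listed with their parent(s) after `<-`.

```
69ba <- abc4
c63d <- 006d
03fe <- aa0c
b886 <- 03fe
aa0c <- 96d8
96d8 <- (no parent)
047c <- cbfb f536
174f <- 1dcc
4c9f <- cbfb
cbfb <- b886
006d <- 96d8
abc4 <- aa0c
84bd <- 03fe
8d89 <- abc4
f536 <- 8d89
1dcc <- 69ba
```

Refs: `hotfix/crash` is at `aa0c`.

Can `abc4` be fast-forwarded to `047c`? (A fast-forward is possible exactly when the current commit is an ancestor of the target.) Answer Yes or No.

A fast-forward from abc4 to 047c is possible iff abc4 is an ancestor of 047c.
Ancestors of 047c: {03fe, 047c, 8d89, 96d8, aa0c, abc4, b886, cbfb, f536}.
abc4 is among them, so fast-forward is possible.

Yes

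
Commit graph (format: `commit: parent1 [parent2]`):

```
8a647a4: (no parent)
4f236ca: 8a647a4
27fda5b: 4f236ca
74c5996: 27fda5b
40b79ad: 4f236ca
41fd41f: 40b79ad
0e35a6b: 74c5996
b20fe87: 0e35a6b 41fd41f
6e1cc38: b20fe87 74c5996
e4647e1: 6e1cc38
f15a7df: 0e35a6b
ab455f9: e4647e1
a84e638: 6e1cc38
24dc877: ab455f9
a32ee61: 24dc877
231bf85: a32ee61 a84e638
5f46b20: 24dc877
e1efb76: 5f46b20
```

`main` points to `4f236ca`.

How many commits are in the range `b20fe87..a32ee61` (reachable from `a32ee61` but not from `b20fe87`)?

5

Reachable from a32ee61: {0e35a6b, 24dc877, 27fda5b, 40b79ad, 41fd41f, 4f236ca, 6e1cc38, 74c5996, 8a647a4, a32ee61, ab455f9, b20fe87, e4647e1}.
Reachable from b20fe87: {0e35a6b, 27fda5b, 40b79ad, 41fd41f, 4f236ca, 74c5996, 8a647a4, b20fe87}.
In a32ee61's history but not b20fe87's: {24dc877, 6e1cc38, a32ee61, ab455f9, e4647e1} — 5 commits.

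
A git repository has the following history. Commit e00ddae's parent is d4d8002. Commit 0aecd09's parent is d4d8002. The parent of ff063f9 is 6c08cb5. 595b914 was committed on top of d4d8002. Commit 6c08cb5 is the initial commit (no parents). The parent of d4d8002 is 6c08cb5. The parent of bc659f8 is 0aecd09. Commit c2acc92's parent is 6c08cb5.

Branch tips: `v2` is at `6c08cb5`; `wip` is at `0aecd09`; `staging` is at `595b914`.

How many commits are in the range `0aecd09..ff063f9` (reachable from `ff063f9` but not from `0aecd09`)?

1

Reachable from ff063f9: {6c08cb5, ff063f9}.
Reachable from 0aecd09: {0aecd09, 6c08cb5, d4d8002}.
In ff063f9's history but not 0aecd09's: {ff063f9} — 1 commit.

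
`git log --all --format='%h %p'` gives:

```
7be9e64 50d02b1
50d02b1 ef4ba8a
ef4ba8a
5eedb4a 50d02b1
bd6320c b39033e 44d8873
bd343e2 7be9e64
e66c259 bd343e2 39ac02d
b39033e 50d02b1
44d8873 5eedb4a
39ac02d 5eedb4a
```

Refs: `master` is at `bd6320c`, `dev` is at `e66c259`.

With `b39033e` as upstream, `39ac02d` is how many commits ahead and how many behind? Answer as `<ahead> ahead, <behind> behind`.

Reachable from 39ac02d: {39ac02d, 50d02b1, 5eedb4a, ef4ba8a}.
Reachable from b39033e: {50d02b1, b39033e, ef4ba8a}.
Only in 39ac02d's history (ahead): {39ac02d, 5eedb4a} — 2.
Only in b39033e's history (behind): {b39033e} — 1.

2 ahead, 1 behind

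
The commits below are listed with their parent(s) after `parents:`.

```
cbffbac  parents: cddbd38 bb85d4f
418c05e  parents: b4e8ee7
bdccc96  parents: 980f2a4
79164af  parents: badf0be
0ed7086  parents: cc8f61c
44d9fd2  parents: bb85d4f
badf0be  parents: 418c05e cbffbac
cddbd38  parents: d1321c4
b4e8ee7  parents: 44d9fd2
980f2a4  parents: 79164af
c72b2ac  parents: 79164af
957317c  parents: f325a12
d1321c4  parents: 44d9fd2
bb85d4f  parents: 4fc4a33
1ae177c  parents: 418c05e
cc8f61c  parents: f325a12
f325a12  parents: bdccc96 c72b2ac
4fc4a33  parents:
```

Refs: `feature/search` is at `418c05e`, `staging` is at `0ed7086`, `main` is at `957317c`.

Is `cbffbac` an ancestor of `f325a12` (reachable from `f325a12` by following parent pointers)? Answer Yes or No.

Yes

Ancestors of f325a12 (commits reachable by following parents): {418c05e, 44d9fd2, 4fc4a33, 79164af, 980f2a4, b4e8ee7, badf0be, bb85d4f, bdccc96, c72b2ac, cbffbac, cddbd38, d1321c4, f325a12}.
cbffbac is in that set, so it is an ancestor of f325a12.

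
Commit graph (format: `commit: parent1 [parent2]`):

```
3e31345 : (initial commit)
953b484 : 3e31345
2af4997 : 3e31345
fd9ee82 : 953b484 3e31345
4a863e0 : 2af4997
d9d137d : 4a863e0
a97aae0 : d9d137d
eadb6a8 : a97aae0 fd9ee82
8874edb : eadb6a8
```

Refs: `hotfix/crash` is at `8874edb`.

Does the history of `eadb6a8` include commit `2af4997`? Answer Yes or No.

Ancestors of eadb6a8 (commits reachable by following parents): {2af4997, 3e31345, 4a863e0, 953b484, a97aae0, d9d137d, eadb6a8, fd9ee82}.
2af4997 is in that set, so it is an ancestor of eadb6a8.

Yes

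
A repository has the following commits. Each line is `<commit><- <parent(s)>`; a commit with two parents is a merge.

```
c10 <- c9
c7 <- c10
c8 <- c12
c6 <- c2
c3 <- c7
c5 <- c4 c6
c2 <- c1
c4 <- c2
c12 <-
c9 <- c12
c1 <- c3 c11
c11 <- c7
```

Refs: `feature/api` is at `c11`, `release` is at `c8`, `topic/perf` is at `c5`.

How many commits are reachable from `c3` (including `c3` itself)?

Walking parent pointers from c3: reachable set = {c10, c12, c3, c7, c9}.
That is 5 commits.

5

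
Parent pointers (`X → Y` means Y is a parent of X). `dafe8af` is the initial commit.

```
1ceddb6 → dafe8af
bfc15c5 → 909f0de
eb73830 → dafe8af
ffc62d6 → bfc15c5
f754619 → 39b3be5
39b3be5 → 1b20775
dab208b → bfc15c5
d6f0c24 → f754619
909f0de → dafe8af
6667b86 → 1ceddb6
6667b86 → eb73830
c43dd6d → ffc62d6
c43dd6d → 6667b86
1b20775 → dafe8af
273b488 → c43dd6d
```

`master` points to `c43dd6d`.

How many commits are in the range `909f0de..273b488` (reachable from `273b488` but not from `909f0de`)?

Reachable from 273b488: {1ceddb6, 273b488, 6667b86, 909f0de, bfc15c5, c43dd6d, dafe8af, eb73830, ffc62d6}.
Reachable from 909f0de: {909f0de, dafe8af}.
In 273b488's history but not 909f0de's: {1ceddb6, 273b488, 6667b86, bfc15c5, c43dd6d, eb73830, ffc62d6} — 7 commits.

7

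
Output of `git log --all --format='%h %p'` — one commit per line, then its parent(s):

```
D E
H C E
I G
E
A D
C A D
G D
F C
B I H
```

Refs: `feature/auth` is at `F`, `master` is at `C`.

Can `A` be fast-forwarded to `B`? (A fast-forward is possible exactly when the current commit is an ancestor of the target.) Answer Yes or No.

Yes

A fast-forward from A to B is possible iff A is an ancestor of B.
Ancestors of B: {A, B, C, D, E, G, H, I}.
A is among them, so fast-forward is possible.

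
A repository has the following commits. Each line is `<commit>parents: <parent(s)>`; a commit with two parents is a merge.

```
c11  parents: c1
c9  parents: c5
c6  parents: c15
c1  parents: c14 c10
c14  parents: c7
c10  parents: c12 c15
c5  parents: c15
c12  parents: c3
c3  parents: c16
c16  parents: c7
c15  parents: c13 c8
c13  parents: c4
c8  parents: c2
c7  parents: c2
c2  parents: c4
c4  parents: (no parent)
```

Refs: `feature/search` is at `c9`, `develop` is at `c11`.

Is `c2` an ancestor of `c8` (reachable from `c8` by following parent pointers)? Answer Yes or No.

Yes

Ancestors of c8 (commits reachable by following parents): {c2, c4, c8}.
c2 is in that set, so it is an ancestor of c8.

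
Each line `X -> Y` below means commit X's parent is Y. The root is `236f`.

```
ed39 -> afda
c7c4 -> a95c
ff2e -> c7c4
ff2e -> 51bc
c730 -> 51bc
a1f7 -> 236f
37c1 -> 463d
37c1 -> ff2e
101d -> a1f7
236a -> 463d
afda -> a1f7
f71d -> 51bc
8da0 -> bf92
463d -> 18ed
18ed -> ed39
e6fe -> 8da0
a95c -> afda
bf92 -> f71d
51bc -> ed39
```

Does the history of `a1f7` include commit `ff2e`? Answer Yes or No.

No

Ancestors of a1f7: {236f, a1f7}.
ff2e is not in that set, so it is not an ancestor of a1f7.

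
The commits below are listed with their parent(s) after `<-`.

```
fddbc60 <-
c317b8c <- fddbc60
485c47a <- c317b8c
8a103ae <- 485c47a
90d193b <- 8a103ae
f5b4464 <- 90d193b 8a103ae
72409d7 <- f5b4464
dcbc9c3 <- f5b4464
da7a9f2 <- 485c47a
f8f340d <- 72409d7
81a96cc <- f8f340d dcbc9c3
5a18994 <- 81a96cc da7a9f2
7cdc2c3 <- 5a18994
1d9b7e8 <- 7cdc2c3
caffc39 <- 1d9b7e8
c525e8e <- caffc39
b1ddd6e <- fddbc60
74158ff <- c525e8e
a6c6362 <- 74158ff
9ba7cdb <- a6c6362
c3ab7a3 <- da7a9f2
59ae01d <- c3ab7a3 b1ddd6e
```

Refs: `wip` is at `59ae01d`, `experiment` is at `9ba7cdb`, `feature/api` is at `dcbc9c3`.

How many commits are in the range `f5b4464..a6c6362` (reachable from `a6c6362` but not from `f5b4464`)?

Reachable from a6c6362: {1d9b7e8, 485c47a, 5a18994, 72409d7, 74158ff, 7cdc2c3, 81a96cc, 8a103ae, 90d193b, a6c6362, c317b8c, c525e8e, caffc39, da7a9f2, dcbc9c3, f5b4464, f8f340d, fddbc60}.
Reachable from f5b4464: {485c47a, 8a103ae, 90d193b, c317b8c, f5b4464, fddbc60}.
In a6c6362's history but not f5b4464's: {1d9b7e8, 5a18994, 72409d7, 74158ff, 7cdc2c3, 81a96cc, a6c6362, c525e8e, caffc39, da7a9f2, dcbc9c3, f8f340d} — 12 commits.

12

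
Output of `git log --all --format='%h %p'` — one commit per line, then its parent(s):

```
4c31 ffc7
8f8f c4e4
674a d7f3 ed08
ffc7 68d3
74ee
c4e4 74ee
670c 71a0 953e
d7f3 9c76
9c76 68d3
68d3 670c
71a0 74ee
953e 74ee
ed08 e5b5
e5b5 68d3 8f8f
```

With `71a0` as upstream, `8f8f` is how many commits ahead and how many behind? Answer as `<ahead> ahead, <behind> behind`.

Reachable from 8f8f: {74ee, 8f8f, c4e4}.
Reachable from 71a0: {71a0, 74ee}.
Only in 8f8f's history (ahead): {8f8f, c4e4} — 2.
Only in 71a0's history (behind): {71a0} — 1.

2 ahead, 1 behind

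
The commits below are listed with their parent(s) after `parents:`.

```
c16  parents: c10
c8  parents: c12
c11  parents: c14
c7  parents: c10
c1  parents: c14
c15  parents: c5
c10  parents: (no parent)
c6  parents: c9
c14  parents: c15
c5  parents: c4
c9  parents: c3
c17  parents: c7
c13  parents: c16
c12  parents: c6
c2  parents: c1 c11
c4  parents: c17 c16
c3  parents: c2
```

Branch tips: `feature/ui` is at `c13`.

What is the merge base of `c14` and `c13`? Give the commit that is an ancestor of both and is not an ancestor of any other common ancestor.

c16

Ancestors of c14: {c10, c14, c15, c16, c17, c4, c5, c7}.
Ancestors of c13: {c10, c13, c16}.
Common ancestors: {c10, c16}.
Among these, c16 is not an ancestor of any other common ancestor — it is the merge base.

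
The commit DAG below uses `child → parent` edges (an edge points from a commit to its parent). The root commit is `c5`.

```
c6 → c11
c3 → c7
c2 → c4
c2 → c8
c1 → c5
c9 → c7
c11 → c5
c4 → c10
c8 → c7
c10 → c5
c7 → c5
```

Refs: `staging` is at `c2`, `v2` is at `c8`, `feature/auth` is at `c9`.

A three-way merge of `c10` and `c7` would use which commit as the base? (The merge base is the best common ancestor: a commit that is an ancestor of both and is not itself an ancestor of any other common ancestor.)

Ancestors of c10: {c10, c5}.
Ancestors of c7: {c5, c7}.
Common ancestors: {c5}.
The only common ancestor is c5, so it is the merge base.

c5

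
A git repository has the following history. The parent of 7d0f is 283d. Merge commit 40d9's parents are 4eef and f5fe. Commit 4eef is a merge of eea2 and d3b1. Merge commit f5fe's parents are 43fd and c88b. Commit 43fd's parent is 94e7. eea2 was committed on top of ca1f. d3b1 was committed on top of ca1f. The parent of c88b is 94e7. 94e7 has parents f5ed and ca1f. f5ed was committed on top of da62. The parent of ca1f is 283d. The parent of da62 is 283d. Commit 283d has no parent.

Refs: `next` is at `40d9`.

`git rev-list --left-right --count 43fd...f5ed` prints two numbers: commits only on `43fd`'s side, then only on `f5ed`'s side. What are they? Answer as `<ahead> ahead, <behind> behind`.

Reachable from 43fd: {283d, 43fd, 94e7, ca1f, da62, f5ed}.
Reachable from f5ed: {283d, da62, f5ed}.
Only in 43fd's history (ahead): {43fd, 94e7, ca1f} — 3.
Only in f5ed's history (behind): {} — 0.

3 ahead, 0 behind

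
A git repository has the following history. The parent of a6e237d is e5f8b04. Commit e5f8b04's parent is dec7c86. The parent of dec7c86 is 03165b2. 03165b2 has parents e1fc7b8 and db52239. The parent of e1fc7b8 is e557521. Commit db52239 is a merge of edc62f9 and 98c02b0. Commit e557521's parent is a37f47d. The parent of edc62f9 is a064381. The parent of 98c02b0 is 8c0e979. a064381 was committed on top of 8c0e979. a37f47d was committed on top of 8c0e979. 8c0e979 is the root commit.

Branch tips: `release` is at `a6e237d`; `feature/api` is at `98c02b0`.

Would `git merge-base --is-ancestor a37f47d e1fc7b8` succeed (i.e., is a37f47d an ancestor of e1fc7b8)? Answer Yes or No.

Yes

Ancestors of e1fc7b8 (commits reachable by following parents): {8c0e979, a37f47d, e1fc7b8, e557521}.
a37f47d is in that set, so it is an ancestor of e1fc7b8.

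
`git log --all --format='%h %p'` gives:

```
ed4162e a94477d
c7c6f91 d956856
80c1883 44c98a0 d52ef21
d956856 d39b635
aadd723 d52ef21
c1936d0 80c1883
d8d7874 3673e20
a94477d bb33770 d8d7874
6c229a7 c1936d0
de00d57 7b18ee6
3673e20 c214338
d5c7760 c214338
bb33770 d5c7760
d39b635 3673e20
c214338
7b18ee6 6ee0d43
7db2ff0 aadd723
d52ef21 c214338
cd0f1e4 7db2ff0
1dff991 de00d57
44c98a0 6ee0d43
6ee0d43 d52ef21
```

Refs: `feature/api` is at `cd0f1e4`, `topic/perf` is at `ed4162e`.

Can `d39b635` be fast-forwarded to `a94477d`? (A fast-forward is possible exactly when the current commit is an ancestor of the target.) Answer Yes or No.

A fast-forward from d39b635 to a94477d is possible iff d39b635 is an ancestor of a94477d.
Ancestors of a94477d: {3673e20, a94477d, bb33770, c214338, d5c7760, d8d7874}.
d39b635 is not among them, so fast-forward is not possible.

No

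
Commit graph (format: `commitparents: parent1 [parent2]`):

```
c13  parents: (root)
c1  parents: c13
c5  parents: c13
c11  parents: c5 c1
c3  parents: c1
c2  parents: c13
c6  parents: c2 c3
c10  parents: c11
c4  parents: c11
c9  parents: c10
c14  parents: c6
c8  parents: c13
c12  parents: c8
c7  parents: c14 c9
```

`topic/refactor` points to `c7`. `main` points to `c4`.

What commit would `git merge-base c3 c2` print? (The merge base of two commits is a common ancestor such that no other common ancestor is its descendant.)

c13

Ancestors of c3: {c1, c13, c3}.
Ancestors of c2: {c13, c2}.
Common ancestors: {c13}.
The only common ancestor is c13, so it is the merge base.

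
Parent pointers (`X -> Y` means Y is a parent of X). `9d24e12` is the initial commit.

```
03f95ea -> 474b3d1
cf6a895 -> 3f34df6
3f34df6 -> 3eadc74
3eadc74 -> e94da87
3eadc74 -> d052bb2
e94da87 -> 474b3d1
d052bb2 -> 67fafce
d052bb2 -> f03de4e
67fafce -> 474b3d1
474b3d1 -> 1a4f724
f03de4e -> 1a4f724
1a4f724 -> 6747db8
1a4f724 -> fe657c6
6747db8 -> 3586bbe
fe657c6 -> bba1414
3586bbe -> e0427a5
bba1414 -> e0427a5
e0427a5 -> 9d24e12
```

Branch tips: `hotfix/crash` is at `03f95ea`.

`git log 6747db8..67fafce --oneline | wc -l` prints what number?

5

Reachable from 67fafce: {1a4f724, 3586bbe, 474b3d1, 6747db8, 67fafce, 9d24e12, bba1414, e0427a5, fe657c6}.
Reachable from 6747db8: {3586bbe, 6747db8, 9d24e12, e0427a5}.
In 67fafce's history but not 6747db8's: {1a4f724, 474b3d1, 67fafce, bba1414, fe657c6} — 5 commits.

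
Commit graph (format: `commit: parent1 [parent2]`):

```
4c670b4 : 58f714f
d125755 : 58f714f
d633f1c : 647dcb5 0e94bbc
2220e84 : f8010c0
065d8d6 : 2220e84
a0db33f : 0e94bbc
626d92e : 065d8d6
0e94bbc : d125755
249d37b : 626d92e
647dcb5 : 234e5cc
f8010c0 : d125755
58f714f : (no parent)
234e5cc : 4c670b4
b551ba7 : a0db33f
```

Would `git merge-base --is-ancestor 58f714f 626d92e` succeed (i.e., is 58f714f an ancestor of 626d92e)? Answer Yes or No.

Ancestors of 626d92e (commits reachable by following parents): {065d8d6, 2220e84, 58f714f, 626d92e, d125755, f8010c0}.
58f714f is in that set, so it is an ancestor of 626d92e.

Yes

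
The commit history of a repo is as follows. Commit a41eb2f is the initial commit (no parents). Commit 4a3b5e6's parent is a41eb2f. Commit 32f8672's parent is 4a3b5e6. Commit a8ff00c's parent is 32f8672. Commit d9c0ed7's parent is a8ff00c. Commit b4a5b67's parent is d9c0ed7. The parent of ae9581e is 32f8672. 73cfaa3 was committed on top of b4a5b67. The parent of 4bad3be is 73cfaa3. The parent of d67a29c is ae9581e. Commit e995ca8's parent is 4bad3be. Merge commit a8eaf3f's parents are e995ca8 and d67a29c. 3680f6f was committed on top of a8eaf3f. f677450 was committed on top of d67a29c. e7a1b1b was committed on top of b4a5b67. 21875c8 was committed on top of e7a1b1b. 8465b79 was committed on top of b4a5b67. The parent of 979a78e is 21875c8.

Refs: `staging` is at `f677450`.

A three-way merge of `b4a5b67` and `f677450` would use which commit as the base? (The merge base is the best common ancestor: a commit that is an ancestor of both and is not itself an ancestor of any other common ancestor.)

32f8672

Ancestors of b4a5b67: {32f8672, 4a3b5e6, a41eb2f, a8ff00c, b4a5b67, d9c0ed7}.
Ancestors of f677450: {32f8672, 4a3b5e6, a41eb2f, ae9581e, d67a29c, f677450}.
Common ancestors: {32f8672, 4a3b5e6, a41eb2f}.
Among these, 32f8672 is not an ancestor of any other common ancestor — it is the merge base.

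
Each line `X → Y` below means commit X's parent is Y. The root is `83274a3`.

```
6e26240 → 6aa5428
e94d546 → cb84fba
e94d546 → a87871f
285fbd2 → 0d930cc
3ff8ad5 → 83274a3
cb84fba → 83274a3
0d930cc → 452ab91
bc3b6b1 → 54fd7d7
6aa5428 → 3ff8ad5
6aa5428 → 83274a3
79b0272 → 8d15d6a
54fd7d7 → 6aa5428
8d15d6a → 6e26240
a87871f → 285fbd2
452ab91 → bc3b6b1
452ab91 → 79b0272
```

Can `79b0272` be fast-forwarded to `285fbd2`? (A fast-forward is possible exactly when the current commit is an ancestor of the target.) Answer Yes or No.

A fast-forward from 79b0272 to 285fbd2 is possible iff 79b0272 is an ancestor of 285fbd2.
Ancestors of 285fbd2: {0d930cc, 285fbd2, 3ff8ad5, 452ab91, 54fd7d7, 6aa5428, 6e26240, 79b0272, 83274a3, 8d15d6a, bc3b6b1}.
79b0272 is among them, so fast-forward is possible.

Yes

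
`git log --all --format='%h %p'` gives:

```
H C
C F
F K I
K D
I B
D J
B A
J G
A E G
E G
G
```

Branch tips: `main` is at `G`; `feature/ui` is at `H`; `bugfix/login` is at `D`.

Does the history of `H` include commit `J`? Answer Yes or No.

Ancestors of H (commits reachable by following parents): {A, B, C, D, E, F, G, H, I, J, K}.
J is in that set, so it is an ancestor of H.

Yes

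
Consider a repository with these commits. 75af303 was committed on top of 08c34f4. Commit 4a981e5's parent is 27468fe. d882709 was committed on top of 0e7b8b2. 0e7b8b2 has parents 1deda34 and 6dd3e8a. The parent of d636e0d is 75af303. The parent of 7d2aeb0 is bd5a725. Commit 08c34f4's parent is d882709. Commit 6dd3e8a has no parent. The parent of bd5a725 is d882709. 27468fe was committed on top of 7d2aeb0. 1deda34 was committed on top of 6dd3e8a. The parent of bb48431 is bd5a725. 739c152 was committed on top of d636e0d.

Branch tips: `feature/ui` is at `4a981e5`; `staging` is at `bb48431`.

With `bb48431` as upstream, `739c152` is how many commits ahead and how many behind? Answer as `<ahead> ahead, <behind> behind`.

Reachable from 739c152: {08c34f4, 0e7b8b2, 1deda34, 6dd3e8a, 739c152, 75af303, d636e0d, d882709}.
Reachable from bb48431: {0e7b8b2, 1deda34, 6dd3e8a, bb48431, bd5a725, d882709}.
Only in 739c152's history (ahead): {08c34f4, 739c152, 75af303, d636e0d} — 4.
Only in bb48431's history (behind): {bb48431, bd5a725} — 2.

4 ahead, 2 behind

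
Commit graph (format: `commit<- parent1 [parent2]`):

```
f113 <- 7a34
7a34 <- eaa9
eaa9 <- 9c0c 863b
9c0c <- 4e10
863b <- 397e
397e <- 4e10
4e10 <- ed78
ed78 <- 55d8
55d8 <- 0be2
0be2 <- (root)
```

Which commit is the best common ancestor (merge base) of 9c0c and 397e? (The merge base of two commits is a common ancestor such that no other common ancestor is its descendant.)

Ancestors of 9c0c: {0be2, 4e10, 55d8, 9c0c, ed78}.
Ancestors of 397e: {0be2, 397e, 4e10, 55d8, ed78}.
Common ancestors: {0be2, 4e10, 55d8, ed78}.
Among these, 4e10 is not an ancestor of any other common ancestor — it is the merge base.

4e10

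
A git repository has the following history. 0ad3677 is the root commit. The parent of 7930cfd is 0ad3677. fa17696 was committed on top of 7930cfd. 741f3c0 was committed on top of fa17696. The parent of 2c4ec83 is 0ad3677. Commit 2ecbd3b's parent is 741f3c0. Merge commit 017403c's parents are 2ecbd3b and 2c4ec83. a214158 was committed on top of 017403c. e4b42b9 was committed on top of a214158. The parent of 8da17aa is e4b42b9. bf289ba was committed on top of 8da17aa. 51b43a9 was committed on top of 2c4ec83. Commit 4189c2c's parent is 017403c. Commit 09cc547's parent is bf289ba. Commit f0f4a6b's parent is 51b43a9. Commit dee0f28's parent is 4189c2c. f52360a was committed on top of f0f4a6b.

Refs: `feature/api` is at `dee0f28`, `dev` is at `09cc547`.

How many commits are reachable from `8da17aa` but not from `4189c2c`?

3

Reachable from 8da17aa: {017403c, 0ad3677, 2c4ec83, 2ecbd3b, 741f3c0, 7930cfd, 8da17aa, a214158, e4b42b9, fa17696}.
Reachable from 4189c2c: {017403c, 0ad3677, 2c4ec83, 2ecbd3b, 4189c2c, 741f3c0, 7930cfd, fa17696}.
In 8da17aa's history but not 4189c2c's: {8da17aa, a214158, e4b42b9} — 3 commits.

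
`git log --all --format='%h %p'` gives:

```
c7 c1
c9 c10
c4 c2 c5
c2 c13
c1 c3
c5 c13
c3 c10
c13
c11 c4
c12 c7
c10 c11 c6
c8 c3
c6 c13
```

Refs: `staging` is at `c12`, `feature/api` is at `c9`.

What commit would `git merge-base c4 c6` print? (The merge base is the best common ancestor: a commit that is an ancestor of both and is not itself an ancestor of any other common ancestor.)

Ancestors of c4: {c13, c2, c4, c5}.
Ancestors of c6: {c13, c6}.
Common ancestors: {c13}.
The only common ancestor is c13, so it is the merge base.

c13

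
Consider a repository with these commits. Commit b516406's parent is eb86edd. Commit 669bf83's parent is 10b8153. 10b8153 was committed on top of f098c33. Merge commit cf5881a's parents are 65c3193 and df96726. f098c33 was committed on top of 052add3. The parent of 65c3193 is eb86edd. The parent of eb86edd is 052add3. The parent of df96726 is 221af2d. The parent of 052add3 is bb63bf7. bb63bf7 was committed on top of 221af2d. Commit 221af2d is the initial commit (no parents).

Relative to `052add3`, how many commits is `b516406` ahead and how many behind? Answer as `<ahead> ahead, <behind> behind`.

Reachable from b516406: {052add3, 221af2d, b516406, bb63bf7, eb86edd}.
Reachable from 052add3: {052add3, 221af2d, bb63bf7}.
Only in b516406's history (ahead): {b516406, eb86edd} — 2.
Only in 052add3's history (behind): {} — 0.

2 ahead, 0 behind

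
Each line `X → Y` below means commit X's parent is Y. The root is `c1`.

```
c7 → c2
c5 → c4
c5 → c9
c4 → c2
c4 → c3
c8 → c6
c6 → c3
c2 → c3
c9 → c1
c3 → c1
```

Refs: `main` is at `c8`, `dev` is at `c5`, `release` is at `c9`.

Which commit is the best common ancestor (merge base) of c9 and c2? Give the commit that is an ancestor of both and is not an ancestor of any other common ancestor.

Ancestors of c9: {c1, c9}.
Ancestors of c2: {c1, c2, c3}.
Common ancestors: {c1}.
The only common ancestor is c1, so it is the merge base.

c1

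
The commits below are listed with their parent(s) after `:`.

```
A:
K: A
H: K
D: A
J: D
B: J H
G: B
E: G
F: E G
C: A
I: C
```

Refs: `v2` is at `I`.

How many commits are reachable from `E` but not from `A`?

7

Reachable from E: {A, B, D, E, G, H, J, K}.
Reachable from A: {A}.
In E's history but not A's: {B, D, E, G, H, J, K} — 7 commits.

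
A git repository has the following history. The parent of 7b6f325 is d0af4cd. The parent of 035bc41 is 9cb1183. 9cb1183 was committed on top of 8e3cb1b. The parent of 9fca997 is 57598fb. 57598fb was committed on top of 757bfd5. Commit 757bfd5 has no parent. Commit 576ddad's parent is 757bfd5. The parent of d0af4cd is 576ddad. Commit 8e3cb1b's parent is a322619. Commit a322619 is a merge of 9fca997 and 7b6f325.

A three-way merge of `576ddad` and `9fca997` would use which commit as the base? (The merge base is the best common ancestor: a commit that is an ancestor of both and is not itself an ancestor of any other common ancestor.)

Ancestors of 576ddad: {576ddad, 757bfd5}.
Ancestors of 9fca997: {57598fb, 757bfd5, 9fca997}.
Common ancestors: {757bfd5}.
The only common ancestor is 757bfd5, so it is the merge base.

757bfd5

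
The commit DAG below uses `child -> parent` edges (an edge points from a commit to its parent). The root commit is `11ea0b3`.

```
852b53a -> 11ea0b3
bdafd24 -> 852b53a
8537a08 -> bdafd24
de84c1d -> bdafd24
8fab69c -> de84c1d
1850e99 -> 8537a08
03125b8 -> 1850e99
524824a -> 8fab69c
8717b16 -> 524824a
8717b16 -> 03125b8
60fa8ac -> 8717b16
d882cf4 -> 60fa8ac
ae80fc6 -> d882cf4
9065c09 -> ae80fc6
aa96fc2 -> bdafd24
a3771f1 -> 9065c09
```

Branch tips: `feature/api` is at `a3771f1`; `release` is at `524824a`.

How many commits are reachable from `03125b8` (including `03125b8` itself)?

Walking parent pointers from 03125b8: reachable set = {03125b8, 11ea0b3, 1850e99, 852b53a, 8537a08, bdafd24}.
That is 6 commits.

6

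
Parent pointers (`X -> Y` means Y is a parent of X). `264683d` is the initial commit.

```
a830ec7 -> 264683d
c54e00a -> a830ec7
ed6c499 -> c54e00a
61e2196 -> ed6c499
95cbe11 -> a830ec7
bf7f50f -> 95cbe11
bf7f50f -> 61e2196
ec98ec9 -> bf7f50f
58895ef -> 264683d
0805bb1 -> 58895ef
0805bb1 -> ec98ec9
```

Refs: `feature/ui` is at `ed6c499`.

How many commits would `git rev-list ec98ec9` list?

8

Walking parent pointers from ec98ec9: reachable set = {264683d, 61e2196, 95cbe11, a830ec7, bf7f50f, c54e00a, ec98ec9, ed6c499}.
That is 8 commits.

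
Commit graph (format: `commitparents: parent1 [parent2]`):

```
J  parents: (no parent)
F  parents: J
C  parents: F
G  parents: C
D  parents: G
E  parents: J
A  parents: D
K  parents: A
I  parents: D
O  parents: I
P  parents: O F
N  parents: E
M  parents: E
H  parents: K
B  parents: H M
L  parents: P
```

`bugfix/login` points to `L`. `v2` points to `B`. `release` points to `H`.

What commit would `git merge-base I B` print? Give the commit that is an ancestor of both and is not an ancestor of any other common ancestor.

D

Ancestors of I: {C, D, F, G, I, J}.
Ancestors of B: {A, B, C, D, E, F, G, H, J, K, M}.
Common ancestors: {C, D, F, G, J}.
Among these, D is not an ancestor of any other common ancestor — it is the merge base.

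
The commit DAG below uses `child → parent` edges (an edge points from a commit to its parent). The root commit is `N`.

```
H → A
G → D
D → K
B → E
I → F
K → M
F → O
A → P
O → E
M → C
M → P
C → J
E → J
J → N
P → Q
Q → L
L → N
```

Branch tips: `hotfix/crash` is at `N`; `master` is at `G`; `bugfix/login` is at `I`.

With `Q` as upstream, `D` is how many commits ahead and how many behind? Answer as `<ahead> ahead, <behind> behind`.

6 ahead, 0 behind

Reachable from D: {C, D, J, K, L, M, N, P, Q}.
Reachable from Q: {L, N, Q}.
Only in D's history (ahead): {C, D, J, K, M, P} — 6.
Only in Q's history (behind): {} — 0.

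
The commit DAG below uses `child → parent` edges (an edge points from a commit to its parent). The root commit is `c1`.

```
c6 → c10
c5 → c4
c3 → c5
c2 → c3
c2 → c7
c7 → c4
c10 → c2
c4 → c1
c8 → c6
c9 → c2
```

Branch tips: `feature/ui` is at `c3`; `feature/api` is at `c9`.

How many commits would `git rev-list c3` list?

Walking parent pointers from c3: reachable set = {c1, c3, c4, c5}.
That is 4 commits.

4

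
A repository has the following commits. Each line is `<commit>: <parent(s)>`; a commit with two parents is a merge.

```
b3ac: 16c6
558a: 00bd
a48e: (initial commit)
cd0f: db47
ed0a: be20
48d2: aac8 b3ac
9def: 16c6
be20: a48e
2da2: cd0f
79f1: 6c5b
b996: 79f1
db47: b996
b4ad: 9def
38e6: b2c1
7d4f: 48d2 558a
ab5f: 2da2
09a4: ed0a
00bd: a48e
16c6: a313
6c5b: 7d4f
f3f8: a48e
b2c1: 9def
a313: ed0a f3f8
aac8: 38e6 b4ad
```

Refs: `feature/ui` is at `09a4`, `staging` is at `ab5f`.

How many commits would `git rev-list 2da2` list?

Walking parent pointers from 2da2: reachable set = {00bd, 16c6, 2da2, 38e6, 48d2, 558a, 6c5b, 79f1, 7d4f, 9def, a313, a48e, aac8, b2c1, b3ac, b4ad, b996, be20, cd0f, db47, ed0a, f3f8}.
That is 22 commits.

22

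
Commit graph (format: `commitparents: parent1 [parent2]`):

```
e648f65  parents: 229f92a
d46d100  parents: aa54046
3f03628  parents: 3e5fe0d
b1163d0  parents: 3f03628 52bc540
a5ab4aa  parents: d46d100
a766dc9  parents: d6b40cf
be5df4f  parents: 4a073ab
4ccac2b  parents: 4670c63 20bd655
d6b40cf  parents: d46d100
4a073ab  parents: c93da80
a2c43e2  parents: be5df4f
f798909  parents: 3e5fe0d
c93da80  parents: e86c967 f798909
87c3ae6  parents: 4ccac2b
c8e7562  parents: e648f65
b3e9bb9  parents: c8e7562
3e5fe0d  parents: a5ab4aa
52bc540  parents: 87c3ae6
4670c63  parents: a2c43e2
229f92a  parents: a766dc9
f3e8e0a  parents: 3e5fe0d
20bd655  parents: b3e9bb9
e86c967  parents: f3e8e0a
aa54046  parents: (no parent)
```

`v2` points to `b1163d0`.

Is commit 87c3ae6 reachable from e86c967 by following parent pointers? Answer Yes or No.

No

Ancestors of e86c967: {3e5fe0d, a5ab4aa, aa54046, d46d100, e86c967, f3e8e0a}.
87c3ae6 is not in that set, so it is not an ancestor of e86c967.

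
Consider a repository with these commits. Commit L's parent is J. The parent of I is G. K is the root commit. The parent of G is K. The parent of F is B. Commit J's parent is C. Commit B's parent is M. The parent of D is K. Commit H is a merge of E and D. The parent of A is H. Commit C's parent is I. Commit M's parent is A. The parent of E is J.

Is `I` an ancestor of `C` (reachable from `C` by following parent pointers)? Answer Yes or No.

Yes

Ancestors of C (commits reachable by following parents): {C, G, I, K}.
I is in that set, so it is an ancestor of C.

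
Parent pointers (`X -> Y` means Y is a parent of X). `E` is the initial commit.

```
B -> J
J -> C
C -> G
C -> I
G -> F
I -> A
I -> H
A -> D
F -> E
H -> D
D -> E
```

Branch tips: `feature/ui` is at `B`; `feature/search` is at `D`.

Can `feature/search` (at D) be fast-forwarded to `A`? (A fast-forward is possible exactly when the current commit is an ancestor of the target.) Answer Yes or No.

A fast-forward from D to A is possible iff D is an ancestor of A.
Ancestors of A: {A, D, E}.
D is among them, so fast-forward is possible.

Yes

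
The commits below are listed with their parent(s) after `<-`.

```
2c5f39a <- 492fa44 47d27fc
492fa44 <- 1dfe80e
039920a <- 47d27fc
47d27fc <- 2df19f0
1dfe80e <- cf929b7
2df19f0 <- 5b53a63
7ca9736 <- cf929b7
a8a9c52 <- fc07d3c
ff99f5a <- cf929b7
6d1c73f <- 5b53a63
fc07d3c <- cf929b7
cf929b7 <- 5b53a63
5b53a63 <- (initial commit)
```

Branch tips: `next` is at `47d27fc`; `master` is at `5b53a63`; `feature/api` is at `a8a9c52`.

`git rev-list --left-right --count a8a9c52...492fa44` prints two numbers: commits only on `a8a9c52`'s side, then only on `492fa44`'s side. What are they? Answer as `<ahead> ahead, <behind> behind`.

2 ahead, 2 behind

Reachable from a8a9c52: {5b53a63, a8a9c52, cf929b7, fc07d3c}.
Reachable from 492fa44: {1dfe80e, 492fa44, 5b53a63, cf929b7}.
Only in a8a9c52's history (ahead): {a8a9c52, fc07d3c} — 2.
Only in 492fa44's history (behind): {1dfe80e, 492fa44} — 2.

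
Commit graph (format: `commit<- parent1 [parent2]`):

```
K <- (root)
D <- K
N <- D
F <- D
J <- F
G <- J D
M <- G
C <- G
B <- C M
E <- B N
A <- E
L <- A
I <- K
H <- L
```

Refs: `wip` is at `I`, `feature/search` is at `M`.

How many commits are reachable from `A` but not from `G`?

Reachable from A: {A, B, C, D, E, F, G, J, K, M, N}.
Reachable from G: {D, F, G, J, K}.
In A's history but not G's: {A, B, C, E, M, N} — 6 commits.

6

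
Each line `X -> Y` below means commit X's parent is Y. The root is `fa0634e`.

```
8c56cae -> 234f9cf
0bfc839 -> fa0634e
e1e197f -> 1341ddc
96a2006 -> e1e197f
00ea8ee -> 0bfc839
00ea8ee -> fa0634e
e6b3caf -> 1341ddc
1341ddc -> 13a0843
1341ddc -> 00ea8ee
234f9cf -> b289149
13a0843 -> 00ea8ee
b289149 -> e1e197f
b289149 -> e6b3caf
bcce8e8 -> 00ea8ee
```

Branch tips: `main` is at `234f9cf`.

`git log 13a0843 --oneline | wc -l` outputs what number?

Walking parent pointers from 13a0843: reachable set = {00ea8ee, 0bfc839, 13a0843, fa0634e}.
That is 4 commits.

4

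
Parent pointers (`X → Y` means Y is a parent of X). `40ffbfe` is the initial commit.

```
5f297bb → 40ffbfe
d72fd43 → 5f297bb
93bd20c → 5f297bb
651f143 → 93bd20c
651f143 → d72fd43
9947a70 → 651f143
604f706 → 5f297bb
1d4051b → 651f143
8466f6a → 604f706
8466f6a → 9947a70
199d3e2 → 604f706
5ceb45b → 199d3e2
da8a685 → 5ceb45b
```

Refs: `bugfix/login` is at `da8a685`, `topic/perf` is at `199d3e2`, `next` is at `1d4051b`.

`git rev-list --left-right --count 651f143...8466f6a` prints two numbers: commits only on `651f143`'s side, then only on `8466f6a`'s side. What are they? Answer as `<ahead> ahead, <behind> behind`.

0 ahead, 3 behind

Reachable from 651f143: {40ffbfe, 5f297bb, 651f143, 93bd20c, d72fd43}.
Reachable from 8466f6a: {40ffbfe, 5f297bb, 604f706, 651f143, 8466f6a, 93bd20c, 9947a70, d72fd43}.
Only in 651f143's history (ahead): {} — 0.
Only in 8466f6a's history (behind): {604f706, 8466f6a, 9947a70} — 3.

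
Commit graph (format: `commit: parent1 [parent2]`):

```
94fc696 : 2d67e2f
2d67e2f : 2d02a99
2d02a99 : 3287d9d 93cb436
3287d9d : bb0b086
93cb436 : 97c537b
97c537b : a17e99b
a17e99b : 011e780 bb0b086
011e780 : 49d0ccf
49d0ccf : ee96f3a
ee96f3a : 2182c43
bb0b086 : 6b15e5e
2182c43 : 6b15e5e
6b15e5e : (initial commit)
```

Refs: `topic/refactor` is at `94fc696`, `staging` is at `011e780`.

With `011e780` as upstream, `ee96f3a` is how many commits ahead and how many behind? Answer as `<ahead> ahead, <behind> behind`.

0 ahead, 2 behind

Reachable from ee96f3a: {2182c43, 6b15e5e, ee96f3a}.
Reachable from 011e780: {011e780, 2182c43, 49d0ccf, 6b15e5e, ee96f3a}.
Only in ee96f3a's history (ahead): {} — 0.
Only in 011e780's history (behind): {011e780, 49d0ccf} — 2.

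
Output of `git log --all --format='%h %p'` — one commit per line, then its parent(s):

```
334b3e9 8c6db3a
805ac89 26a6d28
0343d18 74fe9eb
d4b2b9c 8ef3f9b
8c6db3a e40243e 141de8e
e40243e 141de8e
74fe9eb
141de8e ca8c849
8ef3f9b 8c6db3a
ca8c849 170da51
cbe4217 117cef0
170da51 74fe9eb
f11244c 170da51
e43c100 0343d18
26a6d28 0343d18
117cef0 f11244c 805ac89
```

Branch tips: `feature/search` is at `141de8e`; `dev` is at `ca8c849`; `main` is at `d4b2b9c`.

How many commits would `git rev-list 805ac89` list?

Walking parent pointers from 805ac89: reachable set = {0343d18, 26a6d28, 74fe9eb, 805ac89}.
That is 4 commits.

4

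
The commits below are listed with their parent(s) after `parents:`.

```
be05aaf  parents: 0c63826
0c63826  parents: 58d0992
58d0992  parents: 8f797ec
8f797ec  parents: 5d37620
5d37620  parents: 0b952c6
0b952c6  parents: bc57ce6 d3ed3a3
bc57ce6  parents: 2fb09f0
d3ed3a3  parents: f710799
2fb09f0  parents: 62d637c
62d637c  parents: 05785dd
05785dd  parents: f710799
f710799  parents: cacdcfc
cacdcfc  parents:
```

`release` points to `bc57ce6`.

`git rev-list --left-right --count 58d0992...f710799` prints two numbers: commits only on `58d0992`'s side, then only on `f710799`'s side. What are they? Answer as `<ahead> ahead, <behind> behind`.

Reachable from 58d0992: {05785dd, 0b952c6, 2fb09f0, 58d0992, 5d37620, 62d637c, 8f797ec, bc57ce6, cacdcfc, d3ed3a3, f710799}.
Reachable from f710799: {cacdcfc, f710799}.
Only in 58d0992's history (ahead): {05785dd, 0b952c6, 2fb09f0, 58d0992, 5d37620, 62d637c, 8f797ec, bc57ce6, d3ed3a3} — 9.
Only in f710799's history (behind): {} — 0.

9 ahead, 0 behind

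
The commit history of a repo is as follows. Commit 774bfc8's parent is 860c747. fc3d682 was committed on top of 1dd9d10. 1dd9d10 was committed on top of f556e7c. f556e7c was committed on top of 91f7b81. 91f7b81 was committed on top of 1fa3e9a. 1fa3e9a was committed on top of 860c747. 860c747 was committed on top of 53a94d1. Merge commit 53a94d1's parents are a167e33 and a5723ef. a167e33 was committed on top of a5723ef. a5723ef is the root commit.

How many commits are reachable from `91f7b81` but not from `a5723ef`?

5

Reachable from 91f7b81: {1fa3e9a, 53a94d1, 860c747, 91f7b81, a167e33, a5723ef}.
Reachable from a5723ef: {a5723ef}.
In 91f7b81's history but not a5723ef's: {1fa3e9a, 53a94d1, 860c747, 91f7b81, a167e33} — 5 commits.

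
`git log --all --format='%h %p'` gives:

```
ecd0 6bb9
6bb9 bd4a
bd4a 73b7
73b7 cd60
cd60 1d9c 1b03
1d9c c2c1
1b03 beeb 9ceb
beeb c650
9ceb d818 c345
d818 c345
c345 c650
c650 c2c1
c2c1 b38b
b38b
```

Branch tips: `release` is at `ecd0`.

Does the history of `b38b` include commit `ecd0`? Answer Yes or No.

No

Ancestors of b38b: {b38b}.
ecd0 is not in that set, so it is not an ancestor of b38b.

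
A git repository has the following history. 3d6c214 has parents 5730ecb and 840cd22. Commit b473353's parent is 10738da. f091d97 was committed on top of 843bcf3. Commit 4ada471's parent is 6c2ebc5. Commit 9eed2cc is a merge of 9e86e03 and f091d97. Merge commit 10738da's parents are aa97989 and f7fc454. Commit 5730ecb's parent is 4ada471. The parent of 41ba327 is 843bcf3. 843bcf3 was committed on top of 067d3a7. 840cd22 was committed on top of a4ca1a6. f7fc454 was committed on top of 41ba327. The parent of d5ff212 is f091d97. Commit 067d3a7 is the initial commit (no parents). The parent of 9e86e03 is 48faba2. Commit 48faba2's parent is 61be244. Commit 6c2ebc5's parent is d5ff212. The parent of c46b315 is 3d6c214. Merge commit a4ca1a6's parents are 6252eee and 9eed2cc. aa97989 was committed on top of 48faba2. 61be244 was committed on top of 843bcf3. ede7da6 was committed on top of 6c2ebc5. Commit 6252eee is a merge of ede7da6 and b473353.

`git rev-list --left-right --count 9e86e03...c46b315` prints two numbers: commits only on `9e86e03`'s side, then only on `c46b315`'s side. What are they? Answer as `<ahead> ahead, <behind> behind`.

0 ahead, 17 behind

Reachable from 9e86e03: {067d3a7, 48faba2, 61be244, 843bcf3, 9e86e03}.
Reachable from c46b315: {067d3a7, 10738da, 3d6c214, 41ba327, 48faba2, 4ada471, 5730ecb, 61be244, 6252eee, 6c2ebc5, 840cd22, 843bcf3, 9e86e03, 9eed2cc, a4ca1a6, aa97989, b473353, c46b315, d5ff212, ede7da6, f091d97, f7fc454}.
Only in 9e86e03's history (ahead): {} — 0.
Only in c46b315's history (behind): {10738da, 3d6c214, 41ba327, 4ada471, 5730ecb, 6252eee, 6c2ebc5, 840cd22, 9eed2cc, a4ca1a6, aa97989, b473353, c46b315, d5ff212, ede7da6, f091d97, f7fc454} — 17.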